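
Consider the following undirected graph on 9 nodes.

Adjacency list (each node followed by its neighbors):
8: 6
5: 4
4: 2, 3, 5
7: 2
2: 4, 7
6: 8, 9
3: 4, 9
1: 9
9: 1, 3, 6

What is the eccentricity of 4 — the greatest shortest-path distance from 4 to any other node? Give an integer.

Distances from 4: 1:3, 2:1, 3:1, 5:1, 6:3, 7:2, 8:4, 9:2.
The largest is 4 (to 8), so the eccentricity of 4 is 4.

4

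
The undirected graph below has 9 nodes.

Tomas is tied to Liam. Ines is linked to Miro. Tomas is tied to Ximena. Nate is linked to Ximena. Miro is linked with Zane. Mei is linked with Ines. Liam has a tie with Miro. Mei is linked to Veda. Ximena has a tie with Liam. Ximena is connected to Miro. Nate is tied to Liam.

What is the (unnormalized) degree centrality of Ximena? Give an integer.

4

Ximena is directly tied to Liam, Miro, Nate, and Tomas. That is 4 neighbors, so the degree of Ximena is 4.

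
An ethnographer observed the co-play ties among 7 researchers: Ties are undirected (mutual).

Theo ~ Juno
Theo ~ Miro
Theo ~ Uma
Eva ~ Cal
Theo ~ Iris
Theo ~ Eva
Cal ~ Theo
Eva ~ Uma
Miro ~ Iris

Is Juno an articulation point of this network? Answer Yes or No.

Even without Juno, every remaining node can still reach every other (the residual graph is connected), so Juno is not a cut vertex.

No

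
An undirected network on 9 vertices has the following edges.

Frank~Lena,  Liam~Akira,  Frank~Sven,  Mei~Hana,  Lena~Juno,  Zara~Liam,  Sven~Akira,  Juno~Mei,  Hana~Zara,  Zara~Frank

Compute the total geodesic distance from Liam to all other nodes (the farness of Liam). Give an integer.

Distances from Liam: Akira:1, Frank:2, Hana:2, Juno:4, Lena:3, Mei:3, Sven:2, Zara:1.
Sum = 1 + 2 + 2 + 4 + 3 + 3 + 2 + 1 = 18.

18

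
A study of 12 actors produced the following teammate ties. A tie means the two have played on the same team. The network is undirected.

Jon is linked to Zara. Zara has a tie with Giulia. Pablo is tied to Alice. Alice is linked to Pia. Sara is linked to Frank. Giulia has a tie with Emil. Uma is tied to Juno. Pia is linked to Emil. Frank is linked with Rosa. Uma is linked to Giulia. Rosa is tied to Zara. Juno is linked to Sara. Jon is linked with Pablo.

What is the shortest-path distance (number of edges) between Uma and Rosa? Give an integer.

One shortest route is Uma – Giulia – Zara – Rosa, which uses 3 edges, and at distance 2 from Uma we only reach {Emil, Sara, Zara}, which does not include Rosa. So d(Uma,Rosa) = 3.

3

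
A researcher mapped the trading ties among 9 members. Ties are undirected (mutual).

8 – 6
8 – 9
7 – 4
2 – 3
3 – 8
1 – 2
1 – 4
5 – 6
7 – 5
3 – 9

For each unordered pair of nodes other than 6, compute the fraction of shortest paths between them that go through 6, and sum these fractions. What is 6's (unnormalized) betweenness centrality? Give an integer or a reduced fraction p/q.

Pairs whose geodesics pass through 6 — 4–8: 1/2; 7–8: 1; 7–9: 1; 7–3: 1/2; 5–8: 1; 5–9: 1; 5–3: 1; 5–2: 1/2.
All other pairs contribute 0.
Summing the contributions gives betweenness(6) = 13/2.

13/2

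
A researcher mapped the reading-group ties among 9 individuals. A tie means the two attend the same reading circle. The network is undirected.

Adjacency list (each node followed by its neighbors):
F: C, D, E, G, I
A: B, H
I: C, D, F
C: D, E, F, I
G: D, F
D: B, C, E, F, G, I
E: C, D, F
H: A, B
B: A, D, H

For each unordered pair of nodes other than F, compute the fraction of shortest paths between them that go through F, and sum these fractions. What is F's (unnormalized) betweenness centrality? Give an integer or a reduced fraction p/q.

11/6

Pairs whose geodesics pass through F — C–G: 1/2; E–G: 1/2; E–I: 1/3; G–I: 1/2.
All other pairs contribute 0.
Summing the contributions gives betweenness(F) = 11/6.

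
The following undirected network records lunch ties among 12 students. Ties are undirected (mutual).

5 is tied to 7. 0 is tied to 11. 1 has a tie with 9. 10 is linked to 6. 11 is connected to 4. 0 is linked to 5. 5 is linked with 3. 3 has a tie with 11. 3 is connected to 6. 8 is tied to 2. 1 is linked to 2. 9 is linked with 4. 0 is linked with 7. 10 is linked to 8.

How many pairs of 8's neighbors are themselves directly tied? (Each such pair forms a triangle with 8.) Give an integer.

0

8's neighbors are 2 and 10, but none of them are tied to each other, so no triangle contains 8.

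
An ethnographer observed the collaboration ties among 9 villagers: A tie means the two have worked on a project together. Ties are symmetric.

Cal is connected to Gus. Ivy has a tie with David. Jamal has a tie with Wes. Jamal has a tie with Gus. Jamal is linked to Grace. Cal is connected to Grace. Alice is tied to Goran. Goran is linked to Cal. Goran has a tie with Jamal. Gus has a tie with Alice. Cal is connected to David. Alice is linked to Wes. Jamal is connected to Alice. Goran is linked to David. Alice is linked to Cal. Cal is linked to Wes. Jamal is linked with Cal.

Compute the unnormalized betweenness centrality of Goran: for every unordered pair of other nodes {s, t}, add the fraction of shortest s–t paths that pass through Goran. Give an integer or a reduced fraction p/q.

Pairs whose geodesics pass through Goran — Alice–David: 1/2; Alice–Ivy: 1/2; David–Jamal: 1/2; Ivy–Jamal: 1/2.
All other pairs contribute 0.
Summing the contributions gives betweenness(Goran) = 2.

2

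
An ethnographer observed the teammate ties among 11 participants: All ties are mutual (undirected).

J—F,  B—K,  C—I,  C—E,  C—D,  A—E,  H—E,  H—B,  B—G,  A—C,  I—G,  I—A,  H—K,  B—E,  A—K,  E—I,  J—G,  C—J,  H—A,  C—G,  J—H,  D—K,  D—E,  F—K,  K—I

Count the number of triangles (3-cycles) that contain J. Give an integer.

1

J's neighbors: C, F, G, and H.
Neighbor pairs that are themselves tied: J–C–G. Each forms one triangle with J, for 1 in total.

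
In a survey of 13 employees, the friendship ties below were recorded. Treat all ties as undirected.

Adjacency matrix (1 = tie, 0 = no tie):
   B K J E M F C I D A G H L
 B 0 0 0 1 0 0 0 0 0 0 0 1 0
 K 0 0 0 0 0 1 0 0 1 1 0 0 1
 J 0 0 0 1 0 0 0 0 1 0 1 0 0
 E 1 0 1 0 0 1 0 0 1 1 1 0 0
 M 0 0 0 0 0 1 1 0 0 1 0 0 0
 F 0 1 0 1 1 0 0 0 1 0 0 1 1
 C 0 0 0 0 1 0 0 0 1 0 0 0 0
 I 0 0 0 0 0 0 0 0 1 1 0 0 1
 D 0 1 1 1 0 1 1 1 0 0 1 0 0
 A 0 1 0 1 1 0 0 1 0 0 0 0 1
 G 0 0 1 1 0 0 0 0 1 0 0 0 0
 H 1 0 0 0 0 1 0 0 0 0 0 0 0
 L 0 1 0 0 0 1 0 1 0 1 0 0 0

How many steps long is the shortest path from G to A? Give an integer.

2

One shortest route is G – E – A, which uses 2 edges, and G and A are not directly tied, so nothing shorter exists. So d(G,A) = 2.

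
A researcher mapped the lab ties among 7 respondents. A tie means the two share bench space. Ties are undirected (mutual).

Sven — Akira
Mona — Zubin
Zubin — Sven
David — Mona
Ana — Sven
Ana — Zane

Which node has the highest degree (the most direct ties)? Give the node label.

Degrees — Akira:1, Ana:2, David:1, Mona:2, Sven:3, Zane:1, Zubin:2.
The maximum is 3, attained only by Sven.

Sven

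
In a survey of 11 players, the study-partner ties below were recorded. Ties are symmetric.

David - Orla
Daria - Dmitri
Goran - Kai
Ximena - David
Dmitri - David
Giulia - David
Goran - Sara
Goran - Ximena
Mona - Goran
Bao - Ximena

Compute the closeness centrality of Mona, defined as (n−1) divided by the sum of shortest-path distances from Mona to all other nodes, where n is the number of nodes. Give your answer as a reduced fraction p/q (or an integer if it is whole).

Distances from Mona: Bao:3, Daria:5, David:3, Dmitri:4, Giulia:4, Goran:1, Kai:2, Orla:4, Sara:2, Ximena:2. Sum = 30.
n = 11, so closeness = 10/30 = 1/3.

1/3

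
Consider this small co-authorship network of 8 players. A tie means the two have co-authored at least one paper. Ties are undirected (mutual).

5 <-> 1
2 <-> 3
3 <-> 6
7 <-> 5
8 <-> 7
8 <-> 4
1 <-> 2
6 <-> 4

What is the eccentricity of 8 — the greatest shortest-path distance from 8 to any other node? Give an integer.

Distances from 8: 1:3, 2:4, 3:3, 4:1, 5:2, 6:2, 7:1.
The largest is 4 (to 2), so the eccentricity of 8 is 4.

4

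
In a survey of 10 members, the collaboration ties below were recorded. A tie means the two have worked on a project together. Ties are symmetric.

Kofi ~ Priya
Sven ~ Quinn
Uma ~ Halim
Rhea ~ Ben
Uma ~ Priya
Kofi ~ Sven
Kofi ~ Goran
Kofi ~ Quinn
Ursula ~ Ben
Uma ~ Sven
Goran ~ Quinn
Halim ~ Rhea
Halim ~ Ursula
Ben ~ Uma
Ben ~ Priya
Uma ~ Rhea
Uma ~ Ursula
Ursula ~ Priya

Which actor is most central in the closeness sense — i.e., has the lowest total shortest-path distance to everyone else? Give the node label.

Farness (sum of distances to all others) for each node — Ben:16, Goran:23, Halim:19, Kofi:16, Priya:14, Quinn:19, Rhea:19, Sven:15, Uma:13, Ursula:16.
The smallest farness is 13, for Uma, so Uma has the highest closeness.

Uma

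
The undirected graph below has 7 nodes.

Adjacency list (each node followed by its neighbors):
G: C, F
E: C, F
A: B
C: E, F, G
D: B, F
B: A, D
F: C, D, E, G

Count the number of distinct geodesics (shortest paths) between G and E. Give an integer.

2

The shortest distance is 2. The length-2 paths are: G–F–E; G–C–E.
That gives 2 distinct shortest paths.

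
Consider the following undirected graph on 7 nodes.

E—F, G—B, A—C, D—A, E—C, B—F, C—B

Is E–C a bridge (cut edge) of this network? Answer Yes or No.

No

Even without that edge, E still reaches C via E – F – B – C, so the network stays connected. Not a bridge.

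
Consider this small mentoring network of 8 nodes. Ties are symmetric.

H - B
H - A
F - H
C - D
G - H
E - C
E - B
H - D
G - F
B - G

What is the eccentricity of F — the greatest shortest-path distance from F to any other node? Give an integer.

Distances from F: A:2, B:2, C:3, D:2, E:3, G:1, H:1.
The largest is 3 (to E and C), so the eccentricity of F is 3.

3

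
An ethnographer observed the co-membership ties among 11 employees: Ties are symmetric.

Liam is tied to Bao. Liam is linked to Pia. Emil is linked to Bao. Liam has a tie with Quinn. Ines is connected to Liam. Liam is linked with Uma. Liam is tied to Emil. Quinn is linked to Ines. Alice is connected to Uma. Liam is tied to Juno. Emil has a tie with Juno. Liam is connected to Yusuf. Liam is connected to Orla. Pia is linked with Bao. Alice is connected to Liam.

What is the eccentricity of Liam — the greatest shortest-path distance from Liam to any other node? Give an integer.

Distances from Liam: Alice:1, Bao:1, Emil:1, Ines:1, Juno:1, Orla:1, Pia:1, Quinn:1, Uma:1, Yusuf:1.
The largest is 1 (to Uma, Quinn, Bao, Ines, Yusuf, Pia, Orla, Alice, Emil, and Juno), so the eccentricity of Liam is 1.

1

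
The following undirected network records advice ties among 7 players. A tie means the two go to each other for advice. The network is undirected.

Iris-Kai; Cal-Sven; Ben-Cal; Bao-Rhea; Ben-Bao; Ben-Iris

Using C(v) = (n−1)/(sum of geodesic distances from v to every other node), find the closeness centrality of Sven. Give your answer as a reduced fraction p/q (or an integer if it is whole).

6/17

Distances from Sven: Bao:3, Ben:2, Cal:1, Iris:3, Kai:4, Rhea:4. Sum = 17.
n = 7, so closeness = 6/17.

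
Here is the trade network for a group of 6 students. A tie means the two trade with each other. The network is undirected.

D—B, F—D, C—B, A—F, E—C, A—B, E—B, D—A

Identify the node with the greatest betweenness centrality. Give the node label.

B

Unnormalized betweenness of each node: A:3/2, B:6, C:0, D:3/2, E:0, F:0.
B has the largest value, 6, making it the main broker — the node through which the most shortest paths run.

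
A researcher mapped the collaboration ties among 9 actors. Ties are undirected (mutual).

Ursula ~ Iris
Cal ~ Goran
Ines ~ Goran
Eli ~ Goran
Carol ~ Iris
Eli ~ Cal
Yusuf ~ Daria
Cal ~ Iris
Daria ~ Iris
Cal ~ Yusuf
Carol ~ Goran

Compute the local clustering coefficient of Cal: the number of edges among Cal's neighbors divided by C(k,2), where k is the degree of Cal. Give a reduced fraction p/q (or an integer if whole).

Cal's neighbors: Eli, Goran, Iris, and Yusuf (k = 4).
Possible neighbor pairs: C(4,2) = 6. Edges among them: Eli–Goran → e = 1.
Clustering(Cal) = 1/6.

1/6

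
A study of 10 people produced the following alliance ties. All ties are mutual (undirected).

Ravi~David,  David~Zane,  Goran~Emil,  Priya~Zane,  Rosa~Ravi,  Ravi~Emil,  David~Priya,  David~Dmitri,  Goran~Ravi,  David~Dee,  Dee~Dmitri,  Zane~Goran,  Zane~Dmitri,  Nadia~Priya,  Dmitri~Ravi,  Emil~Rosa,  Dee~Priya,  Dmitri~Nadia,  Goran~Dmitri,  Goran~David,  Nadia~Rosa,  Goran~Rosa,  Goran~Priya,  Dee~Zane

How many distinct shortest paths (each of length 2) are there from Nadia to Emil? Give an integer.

1

The shortest distance is 2, and the only length-2 path is Nadia–Rosa–Emil. So there is exactly 1 shortest path.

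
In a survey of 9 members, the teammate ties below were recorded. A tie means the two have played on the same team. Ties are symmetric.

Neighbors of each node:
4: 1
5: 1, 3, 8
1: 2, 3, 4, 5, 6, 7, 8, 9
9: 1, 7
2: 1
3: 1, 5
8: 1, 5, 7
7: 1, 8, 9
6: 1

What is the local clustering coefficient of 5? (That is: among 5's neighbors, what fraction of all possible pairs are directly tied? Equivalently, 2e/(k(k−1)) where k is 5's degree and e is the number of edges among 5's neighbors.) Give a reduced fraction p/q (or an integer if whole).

5's neighbors: 1, 3, and 8 (k = 3).
Possible neighbor pairs: C(3,2) = 3. Edges among them: 1–3, 1–8 → e = 2.
Clustering(5) = 2/3.

2/3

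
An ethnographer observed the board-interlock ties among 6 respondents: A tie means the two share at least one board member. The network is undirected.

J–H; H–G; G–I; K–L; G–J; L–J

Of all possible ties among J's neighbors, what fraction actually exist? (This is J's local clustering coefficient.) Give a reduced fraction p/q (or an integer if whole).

1/3

J's neighbors: G, H, and L (k = 3).
Possible neighbor pairs: C(3,2) = 3. Edges among them: G–H → e = 1.
Clustering(J) = 1/3.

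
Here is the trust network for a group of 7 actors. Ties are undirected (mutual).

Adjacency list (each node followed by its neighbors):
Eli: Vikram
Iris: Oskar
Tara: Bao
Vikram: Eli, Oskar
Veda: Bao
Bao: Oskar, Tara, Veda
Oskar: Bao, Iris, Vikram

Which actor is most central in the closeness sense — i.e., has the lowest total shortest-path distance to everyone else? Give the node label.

Oskar

Farness (sum of distances to all others) for each node — Bao:10, Eli:17, Iris:14, Oskar:9, Tara:15, Veda:15, Vikram:12.
The smallest farness is 9, for Oskar, so Oskar has the highest closeness.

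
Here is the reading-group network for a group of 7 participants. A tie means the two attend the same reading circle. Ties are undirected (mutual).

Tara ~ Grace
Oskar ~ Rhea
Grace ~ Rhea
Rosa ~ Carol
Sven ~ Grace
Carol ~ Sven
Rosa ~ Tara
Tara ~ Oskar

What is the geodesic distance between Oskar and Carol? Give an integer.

One shortest route is Oskar – Tara – Rosa – Carol, which uses 3 edges, and at distance 2 from Oskar we only reach {Grace, Rosa}, which does not include Carol. So d(Oskar,Carol) = 3.

3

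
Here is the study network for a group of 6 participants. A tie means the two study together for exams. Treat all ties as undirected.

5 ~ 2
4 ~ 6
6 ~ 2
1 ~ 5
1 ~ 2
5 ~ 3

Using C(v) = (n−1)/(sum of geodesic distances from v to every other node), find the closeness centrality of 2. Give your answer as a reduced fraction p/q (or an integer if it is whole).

5/7

Distances from 2: 1:1, 3:2, 4:2, 5:1, 6:1. Sum = 7.
n = 6, so closeness = 5/7.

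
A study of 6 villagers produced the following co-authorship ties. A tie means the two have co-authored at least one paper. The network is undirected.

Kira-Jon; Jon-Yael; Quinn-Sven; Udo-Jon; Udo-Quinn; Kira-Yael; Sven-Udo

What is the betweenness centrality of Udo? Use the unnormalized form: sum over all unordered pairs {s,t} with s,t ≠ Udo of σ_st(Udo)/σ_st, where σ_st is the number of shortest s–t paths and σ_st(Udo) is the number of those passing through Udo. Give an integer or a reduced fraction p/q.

Pairs whose geodesics pass through Udo — Jon–Sven: 1; Jon–Quinn: 1; Yael–Sven: 1; Yael–Quinn: 1; Kira–Sven: 1; Kira–Quinn: 1.
All other pairs contribute 0.
Summing the contributions gives betweenness(Udo) = 6.

6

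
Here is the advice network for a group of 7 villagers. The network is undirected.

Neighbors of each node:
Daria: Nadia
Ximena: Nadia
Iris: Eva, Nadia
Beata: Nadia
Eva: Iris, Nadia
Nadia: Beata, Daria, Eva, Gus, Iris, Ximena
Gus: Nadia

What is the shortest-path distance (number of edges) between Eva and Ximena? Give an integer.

2

One shortest route is Eva – Nadia – Ximena, which uses 2 edges, and Eva and Ximena are not directly tied, so nothing shorter exists. So d(Eva,Ximena) = 2.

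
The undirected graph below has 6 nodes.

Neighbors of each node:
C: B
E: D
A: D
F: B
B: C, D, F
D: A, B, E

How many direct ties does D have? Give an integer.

3

D is directly tied to A, B, and E. That is 3 neighbors, so the degree of D is 3.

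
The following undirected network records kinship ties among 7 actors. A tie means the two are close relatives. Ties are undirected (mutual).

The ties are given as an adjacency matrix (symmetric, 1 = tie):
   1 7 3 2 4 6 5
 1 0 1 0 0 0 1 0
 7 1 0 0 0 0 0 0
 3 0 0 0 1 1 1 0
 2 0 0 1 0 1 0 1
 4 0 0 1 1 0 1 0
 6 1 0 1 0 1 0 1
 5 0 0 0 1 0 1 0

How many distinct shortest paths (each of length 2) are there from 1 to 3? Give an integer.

1

The shortest distance is 2, and the only length-2 path is 1–6–3. So there is exactly 1 shortest path.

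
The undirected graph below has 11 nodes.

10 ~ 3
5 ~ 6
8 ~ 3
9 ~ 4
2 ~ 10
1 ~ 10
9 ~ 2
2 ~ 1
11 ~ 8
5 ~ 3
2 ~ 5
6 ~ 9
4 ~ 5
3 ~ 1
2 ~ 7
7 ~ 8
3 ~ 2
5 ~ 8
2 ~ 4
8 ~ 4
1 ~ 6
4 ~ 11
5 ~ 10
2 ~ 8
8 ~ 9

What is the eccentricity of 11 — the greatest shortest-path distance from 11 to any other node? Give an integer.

Distances from 11: 1:3, 2:2, 3:2, 4:1, 5:2, 6:3, 7:2, 8:1, 9:2, 10:3.
The largest is 3 (to 1, 10, and 6), so the eccentricity of 11 is 3.

3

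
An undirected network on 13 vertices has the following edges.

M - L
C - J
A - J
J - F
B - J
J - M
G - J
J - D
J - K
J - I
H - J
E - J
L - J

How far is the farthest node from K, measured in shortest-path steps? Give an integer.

Distances from K: A:2, B:2, C:2, D:2, E:2, F:2, G:2, H:2, I:2, J:1, L:2, M:2.
The largest is 2 (to A, E, C, M, D, F, I, G, B, L, and H), so the eccentricity of K is 2.

2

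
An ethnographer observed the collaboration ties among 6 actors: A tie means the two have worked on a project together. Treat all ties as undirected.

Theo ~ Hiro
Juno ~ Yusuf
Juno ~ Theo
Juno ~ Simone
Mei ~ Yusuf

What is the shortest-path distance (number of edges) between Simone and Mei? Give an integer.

3

One shortest route is Simone – Juno – Yusuf – Mei, which uses 3 edges, and at distance 2 from Simone we only reach {Theo, Yusuf}, which does not include Mei. So d(Simone,Mei) = 3.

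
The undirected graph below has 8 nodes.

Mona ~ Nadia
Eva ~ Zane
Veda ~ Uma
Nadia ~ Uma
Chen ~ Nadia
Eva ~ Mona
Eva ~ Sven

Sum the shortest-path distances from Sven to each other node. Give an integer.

21

Distances from Sven: Chen:4, Eva:1, Mona:2, Nadia:3, Uma:4, Veda:5, Zane:2.
Sum = 4 + 1 + 2 + 3 + 4 + 5 + 2 = 21.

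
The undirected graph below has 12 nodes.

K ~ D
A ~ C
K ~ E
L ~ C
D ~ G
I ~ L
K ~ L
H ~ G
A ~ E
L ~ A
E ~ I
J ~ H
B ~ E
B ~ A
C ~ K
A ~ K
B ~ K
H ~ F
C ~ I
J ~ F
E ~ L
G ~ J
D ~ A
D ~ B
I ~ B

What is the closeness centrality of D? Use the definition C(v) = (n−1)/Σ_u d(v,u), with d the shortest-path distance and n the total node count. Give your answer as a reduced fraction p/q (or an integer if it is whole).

Distances from D: A:1, B:1, C:2, E:2, F:3, G:1, H:2, I:2, J:2, K:1, L:2. Sum = 19.
n = 12, so closeness = 11/19.

11/19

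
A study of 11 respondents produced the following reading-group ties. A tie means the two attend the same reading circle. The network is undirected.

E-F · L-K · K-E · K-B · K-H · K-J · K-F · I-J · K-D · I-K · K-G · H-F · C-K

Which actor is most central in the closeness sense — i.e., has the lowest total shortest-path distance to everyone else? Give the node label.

K

Farness (sum of distances to all others) for each node — B:19, C:19, D:19, E:18, F:17, G:19, H:18, I:18, J:18, K:10, L:19.
The smallest farness is 10, for K, so K has the highest closeness.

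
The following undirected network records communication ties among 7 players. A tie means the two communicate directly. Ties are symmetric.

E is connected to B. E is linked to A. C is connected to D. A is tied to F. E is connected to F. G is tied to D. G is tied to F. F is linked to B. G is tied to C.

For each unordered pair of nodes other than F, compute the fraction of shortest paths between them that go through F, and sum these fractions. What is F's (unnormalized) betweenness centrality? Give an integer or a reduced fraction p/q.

Pairs whose geodesics pass through F — D–E: 1; D–B: 1; D–A: 1; G–E: 1; G–B: 1; G–A: 1; C–E: 1; C–B: 1; C–A: 1; B–A: 1/2.
All other pairs contribute 0.
Summing the contributions gives betweenness(F) = 19/2.

19/2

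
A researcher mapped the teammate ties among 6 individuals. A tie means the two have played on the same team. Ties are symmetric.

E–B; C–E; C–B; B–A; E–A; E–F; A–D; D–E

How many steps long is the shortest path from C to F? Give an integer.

One shortest route is C – E – F, which uses 2 edges, and C and F are not directly tied, so nothing shorter exists. So d(C,F) = 2.

2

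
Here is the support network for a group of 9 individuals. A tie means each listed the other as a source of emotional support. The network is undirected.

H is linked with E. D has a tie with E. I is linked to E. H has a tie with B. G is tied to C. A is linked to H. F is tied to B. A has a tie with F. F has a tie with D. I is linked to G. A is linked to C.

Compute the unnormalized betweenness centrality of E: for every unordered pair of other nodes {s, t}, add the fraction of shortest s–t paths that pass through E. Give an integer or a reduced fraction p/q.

22/3

Pairs whose geodesics pass through E — D–H: 1; D–G: 1; D–I: 1; F–I: 1; B–G: 1/3; B–I: 1; H–G: 1/2; H–I: 1; A–I: 1/2.
All other pairs contribute 0.
Summing the contributions gives betweenness(E) = 22/3.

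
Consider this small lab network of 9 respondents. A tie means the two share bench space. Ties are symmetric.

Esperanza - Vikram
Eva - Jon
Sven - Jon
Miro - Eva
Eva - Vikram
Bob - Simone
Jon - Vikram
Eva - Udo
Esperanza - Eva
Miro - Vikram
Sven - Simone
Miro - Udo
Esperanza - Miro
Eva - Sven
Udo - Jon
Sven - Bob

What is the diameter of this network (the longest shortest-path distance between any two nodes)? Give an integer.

Eccentricity of each node (its greatest distance to any other): Bob:3, Esperanza:3, Eva:2, Jon:2, Miro:3, Simone:3, Sven:2, Udo:3, Vikram:3.
The maximum eccentricity is 3, realized for instance by the pair Simone–Miro via Simone – Sven – Eva – Miro. So the diameter is 3.

3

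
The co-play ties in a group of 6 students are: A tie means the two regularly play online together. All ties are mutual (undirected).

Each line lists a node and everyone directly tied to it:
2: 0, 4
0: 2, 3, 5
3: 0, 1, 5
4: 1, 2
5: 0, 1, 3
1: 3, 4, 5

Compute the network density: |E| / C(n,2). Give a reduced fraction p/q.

8/15

There are 8 edges and 6 nodes, so the maximum possible is C(6,2) = 15.
Density = 8/15.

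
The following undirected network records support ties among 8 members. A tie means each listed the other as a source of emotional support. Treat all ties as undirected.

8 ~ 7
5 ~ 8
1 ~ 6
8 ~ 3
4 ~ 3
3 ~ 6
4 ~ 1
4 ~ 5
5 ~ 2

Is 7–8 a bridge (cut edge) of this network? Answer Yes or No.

Without the 7–8 edge there is no alternate route between 7 and 8, so the network disconnects. It is a bridge.

Yes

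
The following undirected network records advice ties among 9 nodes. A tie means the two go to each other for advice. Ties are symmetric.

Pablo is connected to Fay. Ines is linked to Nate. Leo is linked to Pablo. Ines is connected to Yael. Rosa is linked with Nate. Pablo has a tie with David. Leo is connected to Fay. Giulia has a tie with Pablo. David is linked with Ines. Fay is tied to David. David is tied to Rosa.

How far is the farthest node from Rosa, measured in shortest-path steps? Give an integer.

Distances from Rosa: David:1, Fay:2, Giulia:3, Ines:2, Leo:3, Nate:1, Pablo:2, Yael:3.
The largest is 3 (to Yael, Leo, and Giulia), so the eccentricity of Rosa is 3.

3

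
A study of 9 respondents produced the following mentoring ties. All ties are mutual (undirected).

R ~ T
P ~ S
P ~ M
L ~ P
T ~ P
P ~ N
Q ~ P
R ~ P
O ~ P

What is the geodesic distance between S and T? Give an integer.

2

One shortest route is S – P – T, which uses 2 edges, and S and T are not directly tied, so nothing shorter exists. So d(S,T) = 2.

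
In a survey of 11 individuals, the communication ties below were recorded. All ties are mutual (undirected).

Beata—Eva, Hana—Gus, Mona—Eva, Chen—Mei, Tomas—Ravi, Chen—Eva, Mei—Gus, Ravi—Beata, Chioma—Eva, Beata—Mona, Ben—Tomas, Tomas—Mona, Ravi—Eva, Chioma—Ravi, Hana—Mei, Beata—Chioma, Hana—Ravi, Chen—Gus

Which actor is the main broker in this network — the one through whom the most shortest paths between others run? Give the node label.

Ravi

Unnormalized betweenness of each node: Beata:7/6, Ben:0, Chen:6, Chioma:0, Eva:67/6, Gus:1/2, Hana:8, Mei:1/2, Mona:3, Ravi:17, Tomas:29/3.
Ravi has the largest value, 17, making it the main broker — the node through which the most shortest paths run.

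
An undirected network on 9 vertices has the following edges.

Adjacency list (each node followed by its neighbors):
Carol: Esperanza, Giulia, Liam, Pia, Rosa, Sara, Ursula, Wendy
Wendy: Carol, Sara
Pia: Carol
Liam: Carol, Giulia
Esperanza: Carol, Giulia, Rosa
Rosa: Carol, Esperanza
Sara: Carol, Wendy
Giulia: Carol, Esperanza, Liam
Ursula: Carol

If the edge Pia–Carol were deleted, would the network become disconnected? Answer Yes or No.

Yes

Without the Pia–Carol edge there is no alternate route between Pia and Carol, so the network disconnects. It is a bridge.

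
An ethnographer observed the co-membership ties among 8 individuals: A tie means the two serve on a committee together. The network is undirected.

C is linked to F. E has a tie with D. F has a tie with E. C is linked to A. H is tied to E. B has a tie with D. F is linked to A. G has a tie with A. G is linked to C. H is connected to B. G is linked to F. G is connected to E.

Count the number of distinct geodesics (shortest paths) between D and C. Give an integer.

The shortest distance is 3. The length-3 paths are: D–E–G–C; D–E–F–C.
That gives 2 distinct shortest paths.

2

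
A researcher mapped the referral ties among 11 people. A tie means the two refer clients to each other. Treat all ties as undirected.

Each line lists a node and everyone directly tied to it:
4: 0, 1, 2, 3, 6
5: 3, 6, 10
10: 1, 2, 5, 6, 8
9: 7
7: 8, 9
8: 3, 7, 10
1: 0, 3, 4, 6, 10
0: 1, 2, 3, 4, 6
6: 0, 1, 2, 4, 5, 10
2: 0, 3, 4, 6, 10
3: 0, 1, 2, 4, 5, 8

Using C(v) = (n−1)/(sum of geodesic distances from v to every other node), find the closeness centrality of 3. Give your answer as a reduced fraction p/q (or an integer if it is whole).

2/3

Distances from 3: 0:1, 1:1, 2:1, 4:1, 5:1, 6:2, 7:2, 8:1, 9:3, 10:2. Sum = 15.
n = 11, so closeness = 10/15 = 2/3.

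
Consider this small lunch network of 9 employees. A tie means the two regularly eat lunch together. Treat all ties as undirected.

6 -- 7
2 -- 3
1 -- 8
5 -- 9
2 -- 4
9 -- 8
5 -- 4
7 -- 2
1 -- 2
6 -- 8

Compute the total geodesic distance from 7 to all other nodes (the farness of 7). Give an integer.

Distances from 7: 1:2, 2:1, 3:2, 4:2, 5:3, 6:1, 8:2, 9:3.
Sum = 2 + 1 + 2 + 2 + 3 + 1 + 2 + 3 = 16.

16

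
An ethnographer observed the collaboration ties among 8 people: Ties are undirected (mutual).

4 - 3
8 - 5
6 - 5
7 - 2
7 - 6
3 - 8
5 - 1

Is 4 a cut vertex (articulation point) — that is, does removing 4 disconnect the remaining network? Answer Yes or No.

Even without 4, every remaining node can still reach every other (the residual graph is connected), so 4 is not a cut vertex.

No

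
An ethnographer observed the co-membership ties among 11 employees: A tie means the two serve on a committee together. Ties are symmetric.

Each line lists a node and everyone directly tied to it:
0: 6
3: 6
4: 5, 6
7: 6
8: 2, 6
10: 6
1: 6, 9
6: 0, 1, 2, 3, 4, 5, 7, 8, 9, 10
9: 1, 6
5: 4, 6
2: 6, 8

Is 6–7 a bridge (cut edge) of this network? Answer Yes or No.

Yes

Without the 6–7 edge there is no alternate route between 6 and 7, so the network disconnects. It is a bridge.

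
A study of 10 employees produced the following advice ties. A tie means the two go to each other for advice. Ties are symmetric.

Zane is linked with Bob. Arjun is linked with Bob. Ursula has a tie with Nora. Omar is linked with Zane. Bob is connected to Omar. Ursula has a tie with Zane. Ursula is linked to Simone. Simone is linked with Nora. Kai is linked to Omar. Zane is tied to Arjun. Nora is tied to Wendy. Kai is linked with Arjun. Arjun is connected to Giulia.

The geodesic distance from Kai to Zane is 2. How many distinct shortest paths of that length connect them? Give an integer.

The shortest distance is 2. The length-2 paths are: Kai–Omar–Zane; Kai–Arjun–Zane.
That gives 2 distinct shortest paths.

2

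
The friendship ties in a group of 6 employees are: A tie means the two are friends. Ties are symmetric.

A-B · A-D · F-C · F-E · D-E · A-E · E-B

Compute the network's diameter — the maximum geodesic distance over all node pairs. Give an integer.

Eccentricity of each node (its greatest distance to any other): A:3, B:3, C:3, D:3, E:2, F:2.
The maximum eccentricity is 3, realized for instance by the pair B–C via B – E – F – C. So the diameter is 3.

3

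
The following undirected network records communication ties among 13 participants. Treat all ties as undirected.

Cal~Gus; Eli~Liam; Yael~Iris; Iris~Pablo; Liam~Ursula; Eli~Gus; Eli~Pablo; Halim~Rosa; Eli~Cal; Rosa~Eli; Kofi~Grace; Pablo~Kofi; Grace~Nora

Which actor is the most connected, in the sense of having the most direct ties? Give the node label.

Eli

Degrees — Cal:2, Eli:5, Grace:2, Gus:2, Halim:1, Iris:2, Kofi:2, Liam:2, Nora:1, Pablo:3, Rosa:2, Ursula:1, Yael:1.
The maximum is 5, attained only by Eli.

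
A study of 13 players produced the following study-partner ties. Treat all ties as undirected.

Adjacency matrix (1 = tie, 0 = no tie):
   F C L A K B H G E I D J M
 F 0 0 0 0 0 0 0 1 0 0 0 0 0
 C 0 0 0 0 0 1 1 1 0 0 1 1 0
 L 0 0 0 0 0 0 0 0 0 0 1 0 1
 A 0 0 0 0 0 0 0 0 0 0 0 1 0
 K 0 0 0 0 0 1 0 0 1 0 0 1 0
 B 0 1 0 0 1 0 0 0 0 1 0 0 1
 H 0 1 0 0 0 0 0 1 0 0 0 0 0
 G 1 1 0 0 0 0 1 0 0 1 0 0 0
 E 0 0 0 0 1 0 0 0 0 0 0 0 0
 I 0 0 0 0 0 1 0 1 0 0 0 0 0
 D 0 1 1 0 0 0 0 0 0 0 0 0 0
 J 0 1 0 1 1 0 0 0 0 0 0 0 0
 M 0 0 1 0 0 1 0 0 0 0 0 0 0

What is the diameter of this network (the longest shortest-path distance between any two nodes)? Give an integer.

Eccentricity of each node (its greatest distance to any other): A:4, B:3, C:3, D:4, E:5, F:5, G:4, H:4, I:4, J:3, K:4, L:4, M:4.
The maximum eccentricity is 5, realized for instance by the pair F–E via F – G – C – J – K – E. So the diameter is 5.

5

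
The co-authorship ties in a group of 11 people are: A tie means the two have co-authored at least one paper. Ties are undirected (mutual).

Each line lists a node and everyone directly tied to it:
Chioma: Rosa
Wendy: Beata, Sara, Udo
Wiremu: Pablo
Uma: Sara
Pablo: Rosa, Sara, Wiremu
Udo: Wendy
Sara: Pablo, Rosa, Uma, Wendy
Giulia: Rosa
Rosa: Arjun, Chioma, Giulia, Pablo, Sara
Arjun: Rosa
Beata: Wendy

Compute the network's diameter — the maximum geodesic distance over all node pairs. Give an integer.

Eccentricity of each node (its greatest distance to any other): Arjun:4, Beata:4, Chioma:4, Giulia:4, Pablo:3, Rosa:3, Sara:2, Udo:4, Uma:3, Wendy:3, Wiremu:4.
The maximum eccentricity is 4, realized for instance by the pair Beata–Chioma via Beata – Wendy – Sara – Rosa – Chioma. So the diameter is 4.

4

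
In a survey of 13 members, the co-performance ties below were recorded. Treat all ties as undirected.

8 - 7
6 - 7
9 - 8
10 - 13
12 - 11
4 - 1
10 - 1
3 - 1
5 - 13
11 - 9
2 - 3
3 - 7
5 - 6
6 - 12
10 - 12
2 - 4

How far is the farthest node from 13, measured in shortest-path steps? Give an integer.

Distances from 13: 1:2, 2:4, 3:3, 4:3, 5:1, 6:2, 7:3, 8:4, 9:4, 10:1, 11:3, 12:2.
The largest is 4 (to 8, 9, and 2), so the eccentricity of 13 is 4.

4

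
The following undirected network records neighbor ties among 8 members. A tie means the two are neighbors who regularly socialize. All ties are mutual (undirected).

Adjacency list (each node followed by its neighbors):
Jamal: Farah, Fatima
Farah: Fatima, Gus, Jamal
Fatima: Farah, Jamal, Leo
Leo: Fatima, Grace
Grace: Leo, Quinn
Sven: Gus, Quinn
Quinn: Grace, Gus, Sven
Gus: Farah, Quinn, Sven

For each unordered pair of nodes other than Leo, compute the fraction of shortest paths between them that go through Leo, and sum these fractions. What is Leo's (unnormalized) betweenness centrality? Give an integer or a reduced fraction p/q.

Pairs whose geodesics pass through Leo — Quinn–Fatima: 1/2; Farah–Grace: 1/2; Jamal–Grace: 1; Fatima–Grace: 1.
All other pairs contribute 0.
Summing the contributions gives betweenness(Leo) = 3.

3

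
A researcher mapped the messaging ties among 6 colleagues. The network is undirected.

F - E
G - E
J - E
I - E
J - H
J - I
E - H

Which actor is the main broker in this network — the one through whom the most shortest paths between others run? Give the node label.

Unnormalized betweenness of each node: E:15/2, F:0, G:0, H:0, I:0, J:1/2.
E has the largest value, 15/2, making it the main broker — the node through which the most shortest paths run.

E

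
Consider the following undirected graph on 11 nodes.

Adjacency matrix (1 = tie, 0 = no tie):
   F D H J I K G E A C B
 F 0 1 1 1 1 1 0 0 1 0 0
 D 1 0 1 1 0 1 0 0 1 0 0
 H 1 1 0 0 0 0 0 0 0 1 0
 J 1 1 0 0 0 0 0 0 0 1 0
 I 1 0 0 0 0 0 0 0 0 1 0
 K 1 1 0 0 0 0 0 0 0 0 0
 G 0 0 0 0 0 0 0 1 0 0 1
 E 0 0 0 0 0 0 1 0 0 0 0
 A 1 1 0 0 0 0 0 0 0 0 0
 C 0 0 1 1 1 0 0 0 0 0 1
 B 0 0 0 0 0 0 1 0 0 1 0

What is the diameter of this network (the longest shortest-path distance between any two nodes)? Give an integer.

6

Eccentricity of each node (its greatest distance to any other): A:6, B:4, C:3, D:5, E:6, F:5, G:5, H:4, I:4, J:4, K:6.
The maximum eccentricity is 6, realized for instance by the pair K–E via K – F – H – C – B – G – E. So the diameter is 6.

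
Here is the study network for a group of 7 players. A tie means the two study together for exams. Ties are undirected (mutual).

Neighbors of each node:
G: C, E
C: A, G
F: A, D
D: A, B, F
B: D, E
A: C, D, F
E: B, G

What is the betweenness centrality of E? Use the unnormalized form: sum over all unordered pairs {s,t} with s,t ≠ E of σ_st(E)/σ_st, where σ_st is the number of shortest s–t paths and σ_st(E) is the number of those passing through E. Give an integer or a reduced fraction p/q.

2

Pairs whose geodesics pass through E — D–G: 1/2; B–G: 1; B–C: 1/2.
All other pairs contribute 0.
Summing the contributions gives betweenness(E) = 2.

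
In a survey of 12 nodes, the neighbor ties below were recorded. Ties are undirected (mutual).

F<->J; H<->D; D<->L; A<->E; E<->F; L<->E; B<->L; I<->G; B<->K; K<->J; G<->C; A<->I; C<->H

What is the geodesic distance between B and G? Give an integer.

5

One shortest route is B – L – D – H – C – G, which uses 5 edges, and at distance 4 from B we only reach {C, I}, which does not include G. So d(B,G) = 5.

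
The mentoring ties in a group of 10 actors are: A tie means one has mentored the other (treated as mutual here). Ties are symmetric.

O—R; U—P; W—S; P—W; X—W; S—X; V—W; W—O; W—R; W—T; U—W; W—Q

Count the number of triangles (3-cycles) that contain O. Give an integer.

1

O's neighbors: R and W.
Neighbor pairs that are themselves tied: O–R–W. Each forms one triangle with O, for 1 in total.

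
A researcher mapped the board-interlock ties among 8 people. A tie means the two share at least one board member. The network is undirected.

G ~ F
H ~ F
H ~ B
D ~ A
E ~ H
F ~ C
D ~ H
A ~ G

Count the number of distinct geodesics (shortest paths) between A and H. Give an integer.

1

The shortest distance is 2, and the only length-2 path is A–D–H. So there is exactly 1 shortest path.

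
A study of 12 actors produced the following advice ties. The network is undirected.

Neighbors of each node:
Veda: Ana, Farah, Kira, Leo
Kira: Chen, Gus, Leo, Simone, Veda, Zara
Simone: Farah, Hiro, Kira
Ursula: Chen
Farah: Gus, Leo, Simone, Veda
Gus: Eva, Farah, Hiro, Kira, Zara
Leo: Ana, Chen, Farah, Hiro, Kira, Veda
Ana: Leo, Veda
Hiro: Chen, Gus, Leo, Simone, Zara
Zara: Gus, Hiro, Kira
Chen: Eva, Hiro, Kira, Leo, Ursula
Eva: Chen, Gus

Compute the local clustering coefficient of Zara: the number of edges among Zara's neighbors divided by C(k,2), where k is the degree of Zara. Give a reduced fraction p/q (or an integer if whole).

Zara's neighbors: Gus, Hiro, and Kira (k = 3).
Possible neighbor pairs: C(3,2) = 3. Edges among them: Gus–Hiro, Gus–Kira → e = 2.
Clustering(Zara) = 2/3.

2/3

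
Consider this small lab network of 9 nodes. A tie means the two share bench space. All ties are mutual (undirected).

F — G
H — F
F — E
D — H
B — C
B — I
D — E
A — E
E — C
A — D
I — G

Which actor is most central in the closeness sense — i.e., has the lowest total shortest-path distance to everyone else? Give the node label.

Farness (sum of distances to all others) for each node — A:18, B:19, C:16, D:17, E:13, F:14, G:17, H:18, I:20.
The smallest farness is 13, for E, so E has the highest closeness.

E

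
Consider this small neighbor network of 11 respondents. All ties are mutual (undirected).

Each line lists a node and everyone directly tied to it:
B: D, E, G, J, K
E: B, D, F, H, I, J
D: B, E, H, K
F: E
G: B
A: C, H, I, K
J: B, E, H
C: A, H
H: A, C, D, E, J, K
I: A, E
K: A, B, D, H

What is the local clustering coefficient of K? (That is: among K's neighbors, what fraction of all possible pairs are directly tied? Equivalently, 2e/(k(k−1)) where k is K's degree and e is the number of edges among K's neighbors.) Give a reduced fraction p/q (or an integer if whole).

1/2

K's neighbors: A, B, D, and H (k = 4).
Possible neighbor pairs: C(4,2) = 6. Edges among them: A–H, B–D, D–H → e = 3.
Clustering(K) = 3/6 = 1/2.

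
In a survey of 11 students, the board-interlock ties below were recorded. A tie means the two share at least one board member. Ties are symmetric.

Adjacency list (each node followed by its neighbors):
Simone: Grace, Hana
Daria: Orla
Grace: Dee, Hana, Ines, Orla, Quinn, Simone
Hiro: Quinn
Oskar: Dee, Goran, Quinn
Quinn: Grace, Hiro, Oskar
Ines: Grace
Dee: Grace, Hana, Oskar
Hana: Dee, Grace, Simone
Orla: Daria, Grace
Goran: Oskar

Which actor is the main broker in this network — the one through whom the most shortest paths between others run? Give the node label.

Unnormalized betweenness of each node: Daria:0, Dee:22/3, Goran:0, Grace:179/6, Hana:7/6, Hiro:0, Ines:0, Orla:9, Oskar:10, Quinn:41/3, Simone:0.
Grace has the largest value, 179/6, making it the main broker — the node through which the most shortest paths run.

Grace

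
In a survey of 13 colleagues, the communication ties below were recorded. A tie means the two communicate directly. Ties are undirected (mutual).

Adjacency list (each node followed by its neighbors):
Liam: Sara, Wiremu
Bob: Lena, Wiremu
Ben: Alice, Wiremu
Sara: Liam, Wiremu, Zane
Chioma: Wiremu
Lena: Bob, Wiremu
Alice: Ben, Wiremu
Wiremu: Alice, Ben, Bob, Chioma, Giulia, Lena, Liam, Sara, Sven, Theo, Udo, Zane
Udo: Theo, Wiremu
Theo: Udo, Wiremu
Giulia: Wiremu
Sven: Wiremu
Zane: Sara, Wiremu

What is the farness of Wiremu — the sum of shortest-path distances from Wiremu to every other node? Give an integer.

Distances from Wiremu: Alice:1, Ben:1, Bob:1, Chioma:1, Giulia:1, Lena:1, Liam:1, Sara:1, Sven:1, Theo:1, Udo:1, Zane:1.
Sum = 1 + 1 + 1 + 1 + 1 + 1 + 1 + 1 + 1 + 1 + 1 + 1 = 12.

12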